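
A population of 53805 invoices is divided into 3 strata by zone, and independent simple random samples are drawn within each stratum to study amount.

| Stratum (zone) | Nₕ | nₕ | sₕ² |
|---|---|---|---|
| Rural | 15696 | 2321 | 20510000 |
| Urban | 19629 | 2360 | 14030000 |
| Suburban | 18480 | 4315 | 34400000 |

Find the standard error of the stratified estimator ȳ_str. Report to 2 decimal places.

Var(ȳ_str) = Σₕ Wₕ²(1 − fₕ)sₕ²/nₕ with Wₕ = Nₕ/N, N = 53805.
Rural: Wₕ = 0.29172010; term = 0.29172010²·(1 − 0.14787207)·20510000/2321 = 640.80815.
Urban: Wₕ = 0.36481740; term = 0.36481740²·(1 − 0.12023027)·14030000/2360 = 696.09059.
Suburban: Wₕ = 0.34346250; term = 0.34346250²·(1 − 0.23349567)·34400000/4315 = 720.85998.
Sum = 2057.7587.
SE = √(2057.7587) = 45.36.

45.36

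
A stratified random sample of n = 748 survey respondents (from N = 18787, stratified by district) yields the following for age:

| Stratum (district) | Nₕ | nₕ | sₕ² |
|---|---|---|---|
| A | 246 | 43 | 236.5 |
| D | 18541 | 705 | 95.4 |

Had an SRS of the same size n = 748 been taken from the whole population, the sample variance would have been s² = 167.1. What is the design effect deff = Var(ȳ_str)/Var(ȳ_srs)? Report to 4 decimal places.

0.5947

Var(ȳ_str) = Σ Wₕ²(1−fₕ)sₕ²/nₕ with Wₕ = Nₕ/18787:
  A: (246/18787)²·(1−43/246)·236.5/43 = 7.7817803 × 10^-4
  D: (18541/18787)²·(1−705/18541)·95.4/705 = 0.12678708
  → Var(ȳ_str) = 0.12756526.
Var(ȳ_srs) = (1 − 748/18787)·167.1/748 = 0.21450127.
deff = 0.12756526 / 0.21450127 = 0.5947.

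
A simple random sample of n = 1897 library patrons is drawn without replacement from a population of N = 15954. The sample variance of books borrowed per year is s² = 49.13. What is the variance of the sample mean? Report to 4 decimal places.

Under SRS without replacement, Var(ȳ) = (1 − f)·s²/n with f = n/N = 1897/15954 = 0.11890435.
Var(ȳ) = (1 − 0.11890435)·49.13/1897 = 0.88109565·0.025898788 = 0.022819309.

0.0228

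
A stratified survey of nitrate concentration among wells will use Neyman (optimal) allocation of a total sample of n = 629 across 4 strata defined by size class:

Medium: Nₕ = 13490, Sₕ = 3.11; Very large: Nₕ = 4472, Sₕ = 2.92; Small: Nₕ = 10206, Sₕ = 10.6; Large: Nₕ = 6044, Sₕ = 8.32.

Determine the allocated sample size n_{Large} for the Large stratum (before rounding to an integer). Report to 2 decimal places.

148.16

Neyman allocation: nₕ = n·NₕSₕ / Σⱼ NⱼSⱼ.
Σ NⱼSⱼ = 13490·3.11 + 4472·2.92 + 10206·10.6 + 6044·8.32 = 213481.82.
n_{Large} = 629·6044·8.32 / 213481.82 = 148.16.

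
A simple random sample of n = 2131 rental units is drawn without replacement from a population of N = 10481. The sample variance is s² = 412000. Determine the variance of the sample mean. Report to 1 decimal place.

Under SRS without replacement, Var(ȳ) = (1 − f)·s²/n with f = n/N = 2131/10481 = 0.20332029.
Var(ȳ) = (1 − 0.20332029)·412000/2131 = 0.79667971·193.33646 = 154.02724.

154.0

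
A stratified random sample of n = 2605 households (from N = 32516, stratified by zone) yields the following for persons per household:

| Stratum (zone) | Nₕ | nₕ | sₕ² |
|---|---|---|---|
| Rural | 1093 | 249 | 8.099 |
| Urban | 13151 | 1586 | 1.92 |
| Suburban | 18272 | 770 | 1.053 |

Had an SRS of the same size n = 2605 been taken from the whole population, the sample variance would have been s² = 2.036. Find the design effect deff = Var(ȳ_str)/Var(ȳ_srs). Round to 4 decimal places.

0.8570

Var(ȳ_str) = Σ Wₕ²(1−fₕ)sₕ²/nₕ with Wₕ = Nₕ/32516:
  Rural: (1093/32516)²·(1−249/1093)·8.099/249 = 2.8379218 × 10^-5
  Urban: (13151/32516)²·(1−1586/13151)·1.92/1586 = 1.7414389 × 10^-4
  Suburban: (18272/32516)²·(1−770/18272)·1.053/770 = 4.1363491 × 10^-4
  → Var(ȳ_str) = 6.1615802 × 10^-4.
Var(ȳ_srs) = (1 − 2605/32516)·2.036/2605 = 7.1895857 × 10^-4.
deff = (6.1615802 × 10^-4) / (7.1895857 × 10^-4) = 0.8570.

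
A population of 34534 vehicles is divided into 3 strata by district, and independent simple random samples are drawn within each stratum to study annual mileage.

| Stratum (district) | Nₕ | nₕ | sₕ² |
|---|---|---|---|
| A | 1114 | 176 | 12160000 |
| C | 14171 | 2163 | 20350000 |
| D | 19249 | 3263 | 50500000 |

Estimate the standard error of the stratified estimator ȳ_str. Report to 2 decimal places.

73.46

Var(ȳ_str) = Σₕ Wₕ²(1 − fₕ)sₕ²/nₕ with Wₕ = Nₕ/N, N = 34534.
A: Wₕ = 0.03225806; term = 0.03225806²·(1 − 0.15798923)·12160000/176 = 60.536202.
C: Wₕ = 0.41034922; term = 0.41034922²·(1 − 0.15263566)·20350000/2163 = 1342.4104.
D: Wₕ = 0.55739271; term = 0.55739271²·(1 − 0.16951530)·50500000/3263 = 3993.2685.
Sum = 5396.2151.
SE = √(5396.2151) = 73.46.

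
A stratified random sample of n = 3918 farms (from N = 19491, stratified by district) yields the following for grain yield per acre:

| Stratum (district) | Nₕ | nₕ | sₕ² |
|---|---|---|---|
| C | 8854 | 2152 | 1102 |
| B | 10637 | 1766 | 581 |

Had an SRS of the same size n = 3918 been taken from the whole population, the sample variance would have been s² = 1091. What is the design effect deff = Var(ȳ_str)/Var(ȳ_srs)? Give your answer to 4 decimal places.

Var(ȳ_str) = Σ Wₕ²(1−fₕ)sₕ²/nₕ with Wₕ = Nₕ/19491:
  C: (8854/19491)²·(1−2152/8854)·1102/2152 = 0.079986193
  B: (10637/19491)²·(1−1766/10637)·581/1766 = 0.081716344
  → Var(ȳ_str) = 0.16170254.
Var(ȳ_srs) = (1 − 3918/19491)·1091/3918 = 0.22248384.
deff = 0.16170254 / 0.22248384 = 0.7268.

0.7268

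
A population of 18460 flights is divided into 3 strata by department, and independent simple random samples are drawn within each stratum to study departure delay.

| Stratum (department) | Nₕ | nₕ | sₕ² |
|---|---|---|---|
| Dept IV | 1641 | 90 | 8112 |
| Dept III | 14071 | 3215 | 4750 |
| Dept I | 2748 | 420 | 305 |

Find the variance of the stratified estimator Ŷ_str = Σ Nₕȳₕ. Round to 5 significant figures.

4.5974 × 10^8

Var(Ŷ_str) = Σₕ Nₕ²(1 − fₕ)sₕ²/nₕ.
Dept IV: 1641²·(1 − 90/1641)·8112/90 = 2.2940655 × 10^8.
Dept III: 14071²·(1 − 3215/14071)·4750/3215 = 2.2568746 × 10^8.
Dept I: 2748²·(1 − 420/2748)·305/420 = 4.6456903 × 10^6.
Sum = 4.597397 × 10^8.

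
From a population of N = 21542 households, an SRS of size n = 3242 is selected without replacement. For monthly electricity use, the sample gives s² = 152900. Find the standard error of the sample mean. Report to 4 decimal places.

6.3297

Under SRS without replacement, Var(ȳ) = (1 − f)·s²/n with f = n/N = 3242/21542 = 0.15049670.
Var(ȳ) = (1 − 0.15049670)·152900/3242 = 0.84950330·47.162246 = 40.064483.
SE(ȳ) = √(40.064483) = 6.3297.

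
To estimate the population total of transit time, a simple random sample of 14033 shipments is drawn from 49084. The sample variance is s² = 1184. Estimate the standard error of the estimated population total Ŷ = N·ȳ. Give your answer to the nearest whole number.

Var(Ŷ) = N²·Var(ȳ) = N²·(1 − n/N)·s²/n.
f = 14033/49084 = 0.28589764; Var(ȳ) = 0.71410236·1184/14033 = 0.060250637.
Var(Ŷ) = 49084² · 0.060250637 = 1.4515819 × 10^8.
SE(Ŷ) = √(1.4515819 × 10^8) = 12048.

12048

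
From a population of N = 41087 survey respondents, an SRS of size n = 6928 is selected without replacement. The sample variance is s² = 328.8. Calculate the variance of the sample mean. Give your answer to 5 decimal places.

Under SRS without replacement, Var(ȳ) = (1 − f)·s²/n with f = n/N = 6928/41087 = 0.16861781.
Var(ȳ) = (1 − 0.16861781)·328.8/6928 = 0.83138219·0.047459584 = 0.039457053.

0.03946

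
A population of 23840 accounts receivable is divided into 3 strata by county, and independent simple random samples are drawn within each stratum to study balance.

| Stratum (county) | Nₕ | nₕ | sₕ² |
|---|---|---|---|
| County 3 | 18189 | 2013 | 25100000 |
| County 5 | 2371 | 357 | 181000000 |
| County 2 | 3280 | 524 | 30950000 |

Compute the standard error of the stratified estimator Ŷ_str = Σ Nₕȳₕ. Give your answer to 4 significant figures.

Var(Ŷ_str) = Σₕ Nₕ²(1 − fₕ)sₕ²/nₕ.
County 3: 18189²·(1 − 2013/18189)·25100000/2013 = 3.6686806 × 10^12.
County 5: 2371²·(1 − 357/2371)·181000000/357 = 2.4210367 × 10^12.
County 2: 3280²·(1 − 524/3280)·30950000/524 = 5.3392766 × 10^11.
Sum = 6.623645 × 10^12.
SE = √(6.623645 × 10^12) = 2.574 × 10^6.

2.574 × 10^6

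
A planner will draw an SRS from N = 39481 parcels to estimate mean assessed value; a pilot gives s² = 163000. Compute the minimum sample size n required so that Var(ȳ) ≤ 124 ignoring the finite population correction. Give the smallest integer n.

Without fpc, n₀ = s²/D = 163000/124 = 1314.5161.
Rounding up, n = 1315.

1315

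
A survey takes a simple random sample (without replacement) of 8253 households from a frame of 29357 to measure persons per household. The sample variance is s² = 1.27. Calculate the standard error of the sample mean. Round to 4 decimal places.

Under SRS without replacement, Var(ȳ) = (1 − f)·s²/n with f = n/N = 8253/29357 = 0.28112546.
Var(ȳ) = (1 − 0.28112546)·1.27/8253 = 0.71887454·1.5388344 × 10^-4 = 1.1062289 × 10^-4.
SE(ȳ) = √(1.1062289 × 10^-4) = 0.0105.

0.0105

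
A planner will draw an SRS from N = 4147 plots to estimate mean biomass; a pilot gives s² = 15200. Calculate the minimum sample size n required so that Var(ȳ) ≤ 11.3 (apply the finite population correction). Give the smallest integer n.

Without fpc, n₀ = s²/D = 15200/11.3 = 1345.1327.
With fpc, (1 − n/N)·s²/n ≤ D requires n ≥ n₀/(1 + n₀/N) = 1345.1327/(1 + 1345.1327/4147) = 1015.6829.
Rounding up, n = 1016.

1016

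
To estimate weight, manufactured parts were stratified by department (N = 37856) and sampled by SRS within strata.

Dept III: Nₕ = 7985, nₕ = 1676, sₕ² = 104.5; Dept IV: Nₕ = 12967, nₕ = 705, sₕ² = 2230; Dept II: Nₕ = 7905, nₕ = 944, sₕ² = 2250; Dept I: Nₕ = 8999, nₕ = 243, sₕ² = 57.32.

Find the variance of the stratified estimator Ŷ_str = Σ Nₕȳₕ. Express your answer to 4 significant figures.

6.558 × 10^8

Var(Ŷ_str) = Σₕ Nₕ²(1 − fₕ)sₕ²/nₕ.
Dept III: 7985²·(1 − 1676/7985)·104.5/1676 = 3.1410708 × 10^6.
Dept IV: 12967²·(1 − 705/12967)·2230/705 = 5.0294045 × 10^8.
Dept II: 7905²·(1 − 944/7905)·2250/944 = 1.3115475 × 10^8.
Dept I: 8999²·(1 − 243/8999)·57.32/243 = 1.8586598 × 10^7.
Sum = 6.5582287 × 10^8.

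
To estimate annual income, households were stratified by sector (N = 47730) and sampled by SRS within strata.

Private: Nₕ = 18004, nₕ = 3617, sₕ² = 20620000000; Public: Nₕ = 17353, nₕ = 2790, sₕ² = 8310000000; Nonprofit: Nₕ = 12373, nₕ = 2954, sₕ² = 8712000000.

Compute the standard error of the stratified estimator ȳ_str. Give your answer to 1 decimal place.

1062.8

Var(ȳ_str) = Σₕ Wₕ²(1 − fₕ)sₕ²/nₕ with Wₕ = Nₕ/N, N = 47730.
Private: Wₕ = 0.37720511; term = 0.37720511²·(1 − 0.20089980)·20620000000/3617 = 648181.35.
Public: Wₕ = 0.36356589; term = 0.36356589²·(1 − 0.16077912)·8310000000/2790 = 330399.49.
Nonprofit: Wₕ = 0.25922900; term = 0.25922900²·(1 − 0.23874566)·8712000000/2954 = 150870.5.
Sum = 1.1294513 × 10^6.
SE = √(1.1294513 × 10^6) = 1062.8.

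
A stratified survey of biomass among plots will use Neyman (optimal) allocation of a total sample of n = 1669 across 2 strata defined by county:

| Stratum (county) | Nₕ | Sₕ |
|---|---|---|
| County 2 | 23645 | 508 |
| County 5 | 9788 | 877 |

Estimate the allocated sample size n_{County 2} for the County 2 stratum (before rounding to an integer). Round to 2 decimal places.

Neyman allocation: nₕ = n·NₕSₕ / Σⱼ NⱼSⱼ.
Σ NⱼSⱼ = 23645·508 + 9788·877 = 2.0595736 × 10^7.
n_{County 2} = 1669·23645·508 / (2.0595736 × 10^7) = 973.38.

973.38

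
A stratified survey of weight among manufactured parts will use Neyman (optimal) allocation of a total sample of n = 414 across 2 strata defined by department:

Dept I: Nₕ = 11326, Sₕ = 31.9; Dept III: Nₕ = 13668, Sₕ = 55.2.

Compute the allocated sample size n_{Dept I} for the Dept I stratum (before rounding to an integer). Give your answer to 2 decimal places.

134.06

Neyman allocation: nₕ = n·NₕSₕ / Σⱼ NⱼSⱼ.
Σ NⱼSⱼ = 11326·31.9 + 13668·55.2 = 1.115773 × 10^6.
n_{Dept I} = 414·11326·31.9 / (1.115773 × 10^6) = 134.06.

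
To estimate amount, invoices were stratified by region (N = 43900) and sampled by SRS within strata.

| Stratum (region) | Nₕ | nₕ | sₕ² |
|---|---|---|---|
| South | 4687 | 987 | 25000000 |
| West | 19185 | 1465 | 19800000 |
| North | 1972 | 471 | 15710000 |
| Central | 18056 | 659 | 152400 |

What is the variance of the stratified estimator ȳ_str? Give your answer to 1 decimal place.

2700.9

Var(ȳ_str) = Σₕ Wₕ²(1 − fₕ)sₕ²/nₕ with Wₕ = Nₕ/N, N = 43900.
South: Wₕ = 0.10676538; term = 0.10676538²·(1 − 0.21058246)·25000000/987 = 227.92423.
West: Wₕ = 0.43701595; term = 0.43701595²·(1 − 0.07636174)·19800000/1465 = 2384.0977.
North: Wₕ = 0.04492027; term = 0.04492027²·(1 − 0.23884381)·15710000/471 = 51.22876.
Central: Wₕ = 0.41129841; term = 0.41129841²·(1 − 0.03649756)·152400/659 = 37.693496.
Sum = 2700.9442.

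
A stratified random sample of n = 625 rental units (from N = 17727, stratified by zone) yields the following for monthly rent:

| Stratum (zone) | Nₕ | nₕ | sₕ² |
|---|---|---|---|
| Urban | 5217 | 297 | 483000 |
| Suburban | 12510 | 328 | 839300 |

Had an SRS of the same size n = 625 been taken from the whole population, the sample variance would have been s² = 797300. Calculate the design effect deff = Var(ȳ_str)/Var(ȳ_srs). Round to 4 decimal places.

1.1162

Var(ȳ_str) = Σ Wₕ²(1−fₕ)sₕ²/nₕ with Wₕ = Nₕ/17727:
  Urban: (5217/17727)²·(1−297/5217)·483000/297 = 132.83305
  Suburban: (12510/17727)²·(1−328/12510)·839300/328 = 1240.9343
  → Var(ȳ_str) = 1373.7674.
Var(ȳ_srs) = (1 − 625/17727)·797300/625 = 1230.7034.
deff = 1373.7674 / 1230.7034 = 1.1162.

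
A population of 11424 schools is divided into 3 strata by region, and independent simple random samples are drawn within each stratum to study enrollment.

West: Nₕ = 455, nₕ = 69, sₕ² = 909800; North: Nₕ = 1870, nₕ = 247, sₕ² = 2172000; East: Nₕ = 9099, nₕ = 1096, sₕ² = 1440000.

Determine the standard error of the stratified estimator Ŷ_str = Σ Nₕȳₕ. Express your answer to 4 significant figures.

Var(Ŷ_str) = Σₕ Nₕ²(1 − fₕ)sₕ²/nₕ.
West: 455²·(1 − 69/455)·909800/69 = 2.3157706 × 10^9.
North: 1870²·(1 − 247/1870)·2172000/247 = 2.6688428 × 10^10.
East: 9099²·(1 − 1096/9099)·1440000/1096 = 9.5674989 × 10^10.
Sum = 1.2467919 × 10^11.
SE = √(1.2467919 × 10^11) = 353100.

353100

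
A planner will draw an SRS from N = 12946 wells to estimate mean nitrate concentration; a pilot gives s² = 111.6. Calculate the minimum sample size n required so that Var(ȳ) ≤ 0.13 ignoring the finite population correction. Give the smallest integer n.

859

Without fpc, n₀ = s²/D = 111.6/0.13 = 858.4615.
Rounding up, n = 859.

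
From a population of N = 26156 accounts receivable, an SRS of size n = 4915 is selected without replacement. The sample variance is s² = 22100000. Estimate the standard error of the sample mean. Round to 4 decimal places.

Under SRS without replacement, Var(ȳ) = (1 − f)·s²/n with f = n/N = 4915/26156 = 0.18791100.
Var(ȳ) = (1 − 0.18791100)·22100000/4915 = 0.81208900·4496.4395 = 3651.5091.
SE(ȳ) = √(3651.5091) = 60.4277.

60.4277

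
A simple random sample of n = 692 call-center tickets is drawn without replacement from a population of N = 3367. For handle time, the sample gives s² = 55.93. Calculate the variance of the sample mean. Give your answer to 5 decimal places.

Under SRS without replacement, Var(ȳ) = (1 − f)·s²/n with f = n/N = 692/3367 = 0.20552421.
Var(ȳ) = (1 − 0.20552421)·55.93/692 = 0.79447579·0.080823699 = 0.064212473.

0.06421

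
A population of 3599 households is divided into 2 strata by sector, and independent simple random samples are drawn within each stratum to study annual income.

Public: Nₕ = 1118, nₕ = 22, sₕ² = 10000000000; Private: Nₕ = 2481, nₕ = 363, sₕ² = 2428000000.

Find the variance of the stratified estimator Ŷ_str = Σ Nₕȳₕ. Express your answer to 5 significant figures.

5.9211 × 10^14

Var(Ŷ_str) = Σₕ Nₕ²(1 − fₕ)sₕ²/nₕ.
Public: 1118²·(1 − 22/1118)·10000000000/22 = 5.5696727 × 10^14.
Private: 2481²·(1 − 363/2481)·2428000000/363 = 3.5147527 × 10^13.
Sum = 5.921148 × 10^14.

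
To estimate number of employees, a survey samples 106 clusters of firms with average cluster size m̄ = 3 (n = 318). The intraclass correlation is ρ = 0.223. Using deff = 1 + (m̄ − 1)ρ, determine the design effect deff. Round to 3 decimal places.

deff = 1 + (3 − 1)·0.223 = 1 + 0.446 = 1.446.

1.446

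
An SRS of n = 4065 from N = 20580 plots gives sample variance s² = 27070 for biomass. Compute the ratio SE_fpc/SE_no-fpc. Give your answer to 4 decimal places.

0.8958

f = n/N = 4065/20580 = 0.19752187.
SE_no-fpc = √(s²/n) = 2.5805594; SE_fpc = √((1−f)s²/n) = 2.3116946.
Ratio = √(1−f) = 0.89581144.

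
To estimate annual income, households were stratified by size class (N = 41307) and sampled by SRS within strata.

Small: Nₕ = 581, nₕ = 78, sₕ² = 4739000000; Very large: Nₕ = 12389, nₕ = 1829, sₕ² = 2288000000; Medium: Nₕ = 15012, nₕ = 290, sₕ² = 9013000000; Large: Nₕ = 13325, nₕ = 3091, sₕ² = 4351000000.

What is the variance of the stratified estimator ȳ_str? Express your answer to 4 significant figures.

Var(ȳ_str) = Σₕ Wₕ²(1 − fₕ)sₕ²/nₕ with Wₕ = Nₕ/N, N = 41307.
Small: Wₕ = 0.01406541; term = 0.01406541²·(1 − 0.13425129)·4739000000/78 = 10406.122.
Very large: Wₕ = 0.29992495; term = 0.29992495²·(1 − 0.14763096)·2288000000/1829 = 95916.909.
Medium: Wₕ = 0.36342509; term = 0.36342509²·(1 − 0.01931788)·9013000000/290 = 4.025589 × 10^6.
Large: Wₕ = 0.32258455; term = 0.32258455²·(1 − 0.23196998)·4351000000/3091 = 112500.75.
Sum = 4.2444128 × 10^6.

4.244 × 10^6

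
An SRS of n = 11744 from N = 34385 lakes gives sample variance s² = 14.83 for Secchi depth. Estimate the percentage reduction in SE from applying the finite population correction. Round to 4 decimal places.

18.8547

f = n/N = 11744/34385 = 0.34154428.
SE_no-fpc = √(s²/n) = 0.03553551; SE_fpc = √((1−f)s²/n) = 0.028835391.
Ratio = √(1−f) = 0.81145285. Reduction = 100·(1 − 0.81145285) = 18.8547%.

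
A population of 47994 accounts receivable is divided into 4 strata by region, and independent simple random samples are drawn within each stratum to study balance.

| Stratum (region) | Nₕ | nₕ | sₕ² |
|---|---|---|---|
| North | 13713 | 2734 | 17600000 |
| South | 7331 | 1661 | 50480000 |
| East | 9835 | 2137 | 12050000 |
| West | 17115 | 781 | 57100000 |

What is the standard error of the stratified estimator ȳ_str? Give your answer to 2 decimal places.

Var(ȳ_str) = Σₕ Wₕ²(1 − fₕ)sₕ²/nₕ with Wₕ = Nₕ/N, N = 47994.
North: Wₕ = 0.28572322; term = 0.28572322²·(1 − 0.19937286)·17600000/2734 = 420.76104.
South: Wₕ = 0.15274826; term = 0.15274826²·(1 − 0.22657209)·50480000/1661 = 548.43113.
East: Wₕ = 0.20492145; term = 0.20492145²·(1 − 0.21728521)·12050000/2137 = 185.33648.
West: Wₕ = 0.35660708; term = 0.35660708²·(1 − 0.04563249)·57100000/781 = 8873.2074.
Sum = 10027.736.
SE = √(10027.736) = 100.14.

100.14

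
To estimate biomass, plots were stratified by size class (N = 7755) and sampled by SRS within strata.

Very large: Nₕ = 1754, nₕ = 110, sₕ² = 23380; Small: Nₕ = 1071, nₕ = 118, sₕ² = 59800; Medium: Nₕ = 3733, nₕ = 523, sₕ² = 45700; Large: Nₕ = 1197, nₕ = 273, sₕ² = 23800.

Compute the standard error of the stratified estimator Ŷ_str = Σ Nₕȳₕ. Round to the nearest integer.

47683

Var(Ŷ_str) = Σₕ Nₕ²(1 − fₕ)sₕ²/nₕ.
Very large: 1754²·(1 − 110/1754)·23380/110 = 6.1289097 × 10^8.
Small: 1071²·(1 − 118/1071)·59800/118 = 5.1725125 × 10^8.
Medium: 3733²·(1 − 523/3733)·45700/523 = 1.0470744 × 10^9.
Large: 1197²·(1 − 273/1197)·23800/273 = 9.6422954 × 10^7.
Sum = 2.2736396 × 10^9.
SE = √(2.2736396 × 10^9) = 47683.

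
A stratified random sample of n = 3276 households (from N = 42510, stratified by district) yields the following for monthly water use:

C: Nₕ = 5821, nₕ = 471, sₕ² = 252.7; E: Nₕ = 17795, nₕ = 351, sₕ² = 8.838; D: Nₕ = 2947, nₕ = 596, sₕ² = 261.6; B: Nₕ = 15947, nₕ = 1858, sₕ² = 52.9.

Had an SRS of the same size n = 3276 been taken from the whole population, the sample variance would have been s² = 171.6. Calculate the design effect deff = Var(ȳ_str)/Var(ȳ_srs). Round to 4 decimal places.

0.3888

Var(ȳ_str) = Σ Wₕ²(1−fₕ)sₕ²/nₕ with Wₕ = Nₕ/42510:
  C: (5821/42510)²·(1−471/5821)·252.7/471 = 0.0092459918
  E: (17795/42510)²·(1−351/17795)·8.838/351 = 0.0043252254
  D: (2947/42510)²·(1−596/2947)·261.6/596 = 0.0016828369
  B: (15947/42510)²·(1−1858/15947)·52.9/1858 = 0.0035398668
  → Var(ȳ_str) = 0.018793921.
Var(ȳ_srs) = (1 − 3276/42510)·171.6/3276 = 0.048344255.
deff = 0.018793921 / 0.048344255 = 0.3888.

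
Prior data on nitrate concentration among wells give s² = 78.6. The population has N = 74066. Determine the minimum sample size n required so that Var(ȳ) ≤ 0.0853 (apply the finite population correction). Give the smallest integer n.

Without fpc, n₀ = s²/D = 78.6/0.0853 = 921.4537.
With fpc, (1 − n/N)·s²/n ≤ D requires n ≥ n₀/(1 + n₀/N) = 921.4537/(1 + 921.4537/74066) = 910.1308.
Rounding up, n = 911.

911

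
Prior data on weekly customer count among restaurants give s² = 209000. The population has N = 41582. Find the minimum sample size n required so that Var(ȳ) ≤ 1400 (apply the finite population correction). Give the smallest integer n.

Without fpc, n₀ = s²/D = 209000/1400 = 149.2857.
With fpc, (1 − n/N)·s²/n ≤ D requires n ≥ n₀/(1 + n₀/N) = 149.2857/(1 + 149.2857/41582) = 148.7517.
Rounding up, n = 149.

149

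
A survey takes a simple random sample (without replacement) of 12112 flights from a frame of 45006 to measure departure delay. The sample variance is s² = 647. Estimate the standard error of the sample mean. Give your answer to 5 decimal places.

Under SRS without replacement, Var(ȳ) = (1 − f)·s²/n with f = n/N = 12112/45006 = 0.26911967.
Var(ȳ) = (1 − 0.26911967)·647/12112 = 0.73088033·0.053418098 = 0.039042237.
SE(ȳ) = √(0.039042237) = 0.19759.

0.19759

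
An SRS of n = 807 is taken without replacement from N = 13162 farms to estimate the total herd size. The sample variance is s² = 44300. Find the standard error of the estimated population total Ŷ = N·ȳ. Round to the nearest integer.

94482

Var(Ŷ) = N²·Var(ȳ) = N²·(1 − n/N)·s²/n.
f = 807/13162 = 0.06131287; Var(ȳ) = 0.93868713·44300/807 = 51.528922.
Var(Ŷ) = 13162² · 51.528922 = 8.92678 × 10^9.
SE(Ŷ) = √(8.92678 × 10^9) = 94482.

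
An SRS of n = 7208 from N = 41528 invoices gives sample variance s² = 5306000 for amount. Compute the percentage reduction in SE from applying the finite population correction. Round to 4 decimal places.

9.0918

f = n/N = 7208/41528 = 0.17356964.
SE_no-fpc = √(s²/n) = 27.131652; SE_fpc = √((1−f)s²/n) = 24.6649.
Ratio = √(1−f) = 0.90908215. Reduction = 100·(1 − 0.90908215) = 9.0918%.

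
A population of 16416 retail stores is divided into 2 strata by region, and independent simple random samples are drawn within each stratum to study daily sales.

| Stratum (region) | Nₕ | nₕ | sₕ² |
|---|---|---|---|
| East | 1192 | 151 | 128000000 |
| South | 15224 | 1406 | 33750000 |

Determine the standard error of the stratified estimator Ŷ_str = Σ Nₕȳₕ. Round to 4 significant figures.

2.470 × 10^6

Var(Ŷ_str) = Σₕ Nₕ²(1 − fₕ)sₕ²/nₕ.
East: 1192²·(1 − 151/1192)·128000000/151 = 1.051865 × 10^12.
South: 15224²·(1 − 1406/15224)·33750000/1406 = 5.0496633 × 10^12.
Sum = 6.1015283 × 10^12.
SE = √(6.1015283 × 10^12) = 2.470 × 10^6.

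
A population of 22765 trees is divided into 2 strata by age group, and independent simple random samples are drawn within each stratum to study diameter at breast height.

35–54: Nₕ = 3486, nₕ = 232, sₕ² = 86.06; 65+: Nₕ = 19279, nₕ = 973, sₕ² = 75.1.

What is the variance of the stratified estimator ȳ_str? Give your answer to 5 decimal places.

0.06068

Var(ȳ_str) = Σₕ Wₕ²(1 − fₕ)sₕ²/nₕ with Wₕ = Nₕ/N, N = 22765.
35–54: Wₕ = 0.15312980; term = 0.15312980²·(1 − 0.06655192)·86.06/232 = 0.0081193821.
65+: Wₕ = 0.84687020; term = 0.84687020²·(1 − 0.05046942)·75.1/973 = 0.052561742.
Sum = 0.060681124.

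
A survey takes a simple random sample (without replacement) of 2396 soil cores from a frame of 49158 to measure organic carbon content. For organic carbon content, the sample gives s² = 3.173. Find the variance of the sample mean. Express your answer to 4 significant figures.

0.001260

Under SRS without replacement, Var(ȳ) = (1 − f)·s²/n with f = n/N = 2396/49158 = 0.04874079.
Var(ȳ) = (1 − 0.04874079)·3.173/2396 = 0.95125921·0.0013242905 = 0.0012597435.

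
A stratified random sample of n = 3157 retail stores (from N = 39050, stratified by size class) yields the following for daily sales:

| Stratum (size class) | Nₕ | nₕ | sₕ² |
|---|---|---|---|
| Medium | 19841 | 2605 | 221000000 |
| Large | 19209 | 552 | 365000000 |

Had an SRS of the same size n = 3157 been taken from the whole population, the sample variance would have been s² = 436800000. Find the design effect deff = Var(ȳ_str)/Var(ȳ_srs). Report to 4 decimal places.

Var(ȳ_str) = Σ Wₕ²(1−fₕ)sₕ²/nₕ with Wₕ = Nₕ/39050:
  Medium: (19841/39050)²·(1−2605/19841)·221000000/2605 = 19025.782
  Large: (19209/39050)²·(1−552/19209)·365000000/552 = 155402.6
  → Var(ȳ_str) = 174428.38.
Var(ȳ_srs) = (1 − 3157/39050)·436800000/3157 = 127173.54.
deff = 174428.38 / 127173.54 = 1.3716.

1.3716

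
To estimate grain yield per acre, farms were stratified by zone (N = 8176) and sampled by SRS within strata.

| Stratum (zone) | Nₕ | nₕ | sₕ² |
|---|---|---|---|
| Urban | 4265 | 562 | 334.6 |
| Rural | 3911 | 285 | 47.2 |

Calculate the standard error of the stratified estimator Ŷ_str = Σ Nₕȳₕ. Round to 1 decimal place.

Var(Ŷ_str) = Σₕ Nₕ²(1 − fₕ)sₕ²/nₕ.
Urban: 4265²·(1 − 562/4265)·334.6/562 = 9.4029119 × 10^6.
Rural: 3911²·(1 − 285/3911)·47.2/285 = 2.34862 × 10^6.
Sum = 1.1751532 × 10^7.
SE = √(1.1751532 × 10^7) = 3428.1.

3428.1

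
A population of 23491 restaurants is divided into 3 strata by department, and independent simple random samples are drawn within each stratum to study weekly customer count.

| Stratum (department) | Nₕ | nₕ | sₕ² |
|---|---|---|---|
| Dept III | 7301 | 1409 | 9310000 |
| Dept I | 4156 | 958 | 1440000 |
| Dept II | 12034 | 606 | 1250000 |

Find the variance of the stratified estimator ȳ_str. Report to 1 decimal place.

1065.4

Var(ȳ_str) = Σₕ Wₕ²(1 − fₕ)sₕ²/nₕ with Wₕ = Nₕ/N, N = 23491.
Dept III: Wₕ = 0.31079988; term = 0.31079988²·(1 − 0.19298726)·9310000/1409 = 515.08721.
Dept I: Wₕ = 0.17691882; term = 0.17691882²·(1 − 0.23051011)·1440000/958 = 36.203284.
Dept II: Wₕ = 0.51228130; term = 0.51228130²·(1 − 0.05035732)·1250000/606 = 514.06095.
Sum = 1065.3514.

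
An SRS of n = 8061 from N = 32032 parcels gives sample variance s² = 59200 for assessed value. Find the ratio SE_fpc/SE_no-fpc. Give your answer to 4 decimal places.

0.8651

f = n/N = 8061/32032 = 0.25165460.
SE_no-fpc = √(s²/n) = 2.7099819; SE_fpc = √((1−f)s²/n) = 2.344323.
Ratio = √(1−f) = 0.86506960.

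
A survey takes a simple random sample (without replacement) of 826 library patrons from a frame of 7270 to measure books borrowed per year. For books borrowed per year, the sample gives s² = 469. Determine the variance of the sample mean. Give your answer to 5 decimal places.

Under SRS without replacement, Var(ȳ) = (1 − f)·s²/n with f = n/N = 826/7270 = 0.11361761.
Var(ȳ) = (1 − 0.11361761)·469/826 = 0.88638239·0.56779661 = 0.50328492.

0.50328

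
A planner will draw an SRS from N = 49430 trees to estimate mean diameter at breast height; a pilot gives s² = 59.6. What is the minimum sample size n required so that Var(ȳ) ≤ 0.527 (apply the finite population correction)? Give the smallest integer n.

Without fpc, n₀ = s²/D = 59.6/0.527 = 113.0930.
With fpc, (1 − n/N)·s²/n ≤ D requires n ≥ n₀/(1 + n₀/N) = 113.0930/(1 + 113.0930/49430) = 112.8348.
Rounding up, n = 113.

113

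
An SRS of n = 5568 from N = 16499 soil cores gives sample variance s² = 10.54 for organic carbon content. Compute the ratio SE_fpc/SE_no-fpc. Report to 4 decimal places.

0.8140

f = n/N = 5568/16499 = 0.33747500.
SE_no-fpc = √(s²/n) = 0.043508158; SE_fpc = √((1−f)s²/n) = 0.035413743.
Ratio = √(1−f) = 0.81395639.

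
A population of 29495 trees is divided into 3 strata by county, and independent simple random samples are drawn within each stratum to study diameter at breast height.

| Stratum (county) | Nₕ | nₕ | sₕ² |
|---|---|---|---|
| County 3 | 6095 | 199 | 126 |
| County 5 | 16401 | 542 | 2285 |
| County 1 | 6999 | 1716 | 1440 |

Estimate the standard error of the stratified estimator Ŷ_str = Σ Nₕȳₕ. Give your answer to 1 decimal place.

Var(Ŷ_str) = Σₕ Nₕ²(1 − fₕ)sₕ²/nₕ.
County 3: 6095²·(1 − 199/6095)·126/199 = 2.2753523 × 10^7.
County 5: 16401²·(1 − 542/16401)·2285/542 = 1.0965616 × 10^9.
County 1: 6999²·(1 − 1716/6999)·1440/1716 = 3.1028574 × 10^7.
Sum = 1.1503437 × 10^9.
SE = √(1.1503437 × 10^9) = 33916.7.

33916.7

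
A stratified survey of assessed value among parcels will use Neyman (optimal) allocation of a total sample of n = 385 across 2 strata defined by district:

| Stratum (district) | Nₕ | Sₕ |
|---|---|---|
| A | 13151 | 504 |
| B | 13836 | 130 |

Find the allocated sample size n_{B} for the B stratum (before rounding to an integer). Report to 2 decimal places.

82.18

Neyman allocation: nₕ = n·NₕSₕ / Σⱼ NⱼSⱼ.
Σ NⱼSⱼ = 13151·504 + 13836·130 = 8.426784 × 10^6.
n_{B} = 385·13836·130 / (8.426784 × 10^6) = 82.18.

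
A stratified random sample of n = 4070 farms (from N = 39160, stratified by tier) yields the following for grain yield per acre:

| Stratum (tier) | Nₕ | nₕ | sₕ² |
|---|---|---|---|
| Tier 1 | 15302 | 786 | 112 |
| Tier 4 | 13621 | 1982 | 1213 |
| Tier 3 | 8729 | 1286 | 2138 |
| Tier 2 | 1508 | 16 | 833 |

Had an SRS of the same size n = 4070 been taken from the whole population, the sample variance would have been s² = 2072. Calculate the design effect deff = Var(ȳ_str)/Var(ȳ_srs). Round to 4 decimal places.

Var(ȳ_str) = Σ Wₕ²(1−fₕ)sₕ²/nₕ with Wₕ = Nₕ/39160:
  Tier 1: (15302/39160)²·(1−786/15302)·112/786 = 0.02063979
  Tier 4: (13621/39160)²·(1−1982/13621)·1213/1982 = 0.063269798
  Tier 3: (8729/39160)²·(1−1286/8729)·2138/1286 = 0.070435869
  Tier 2: (1508/39160)²·(1−16/1508)·833/16 = 0.076385305
  → Var(ȳ_str) = 0.23073076.
Var(ȳ_srs) = (1 − 4070/39160)·2072/4070 = 0.45617978.
deff = 0.23073076 / 0.45617978 = 0.5058.

0.5058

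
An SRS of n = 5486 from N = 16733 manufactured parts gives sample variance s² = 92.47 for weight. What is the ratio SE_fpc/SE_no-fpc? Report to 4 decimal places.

0.8198

f = n/N = 5486/16733 = 0.32785514.
SE_no-fpc = √(s²/n) = 0.12982924; SE_fpc = √((1−f)s²/n) = 0.10643978.
Ratio = √(1−f) = 0.81984441.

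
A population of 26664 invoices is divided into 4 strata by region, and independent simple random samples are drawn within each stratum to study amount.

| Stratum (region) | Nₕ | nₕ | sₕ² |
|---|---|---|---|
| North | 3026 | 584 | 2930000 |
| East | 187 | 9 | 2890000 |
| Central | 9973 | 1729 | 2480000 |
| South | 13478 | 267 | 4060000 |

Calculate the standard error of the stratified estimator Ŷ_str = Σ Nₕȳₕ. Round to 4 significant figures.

1.695 × 10^6

Var(Ŷ_str) = Σₕ Nₕ²(1 − fₕ)sₕ²/nₕ.
North: 3026²·(1 − 584/3026)·2930000/584 = 3.7073992 × 10^10.
East: 187²·(1 − 9/187)·2890000/9 = 1.0688504 × 10^10.
Central: 9973²·(1 − 1729/9973)·2480000/1729 = 1.1792897 × 10^11.
South: 13478²·(1 − 267/13478)·4060000/267 = 2.7075465 × 10^12.
Sum = 2.873238 × 10^12.
SE = √(2.873238 × 10^12) = 1.695 × 10^6.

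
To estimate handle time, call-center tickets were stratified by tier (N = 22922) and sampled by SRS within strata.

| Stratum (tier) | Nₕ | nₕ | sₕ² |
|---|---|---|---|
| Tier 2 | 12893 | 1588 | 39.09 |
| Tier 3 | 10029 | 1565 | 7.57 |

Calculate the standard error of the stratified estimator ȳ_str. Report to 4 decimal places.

Var(ȳ_str) = Σₕ Wₕ²(1 − fₕ)sₕ²/nₕ with Wₕ = Nₕ/N, N = 22922.
Tier 2: Wₕ = 0.56247273; term = 0.56247273²·(1 − 0.12316761)·39.09/1588 = 0.0068286477.
Tier 3: Wₕ = 0.43752727; term = 0.43752727²·(1 − 0.15604746)·7.57/1565 = 7.814655 × 10^-4.
Sum = 0.0076101132.
SE = √(0.0076101132) = 0.0872.

0.0872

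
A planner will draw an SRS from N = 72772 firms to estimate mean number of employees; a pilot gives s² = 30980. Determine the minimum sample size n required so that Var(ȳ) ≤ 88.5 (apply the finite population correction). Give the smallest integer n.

349

Without fpc, n₀ = s²/D = 30980/88.5 = 350.0565.
With fpc, (1 − n/N)·s²/n ≤ D requires n ≥ n₀/(1 + n₀/N) = 350.0565/(1 + 350.0565/72772) = 348.3807.
Rounding up, n = 349.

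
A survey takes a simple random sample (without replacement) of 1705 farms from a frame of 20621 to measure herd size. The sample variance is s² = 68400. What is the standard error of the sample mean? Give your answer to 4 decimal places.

Under SRS without replacement, Var(ȳ) = (1 − f)·s²/n with f = n/N = 1705/20621 = 0.08268270.
Var(ȳ) = (1 − 0.08268270)·68400/1705 = 0.91731730·40.117302 = 36.800295.
SE(ȳ) = √(36.800295) = 6.0663.

6.0663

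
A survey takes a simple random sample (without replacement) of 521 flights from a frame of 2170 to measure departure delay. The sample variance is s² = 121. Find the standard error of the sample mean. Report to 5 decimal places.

Under SRS without replacement, Var(ȳ) = (1 − f)·s²/n with f = n/N = 521/2170 = 0.24009217.
Var(ȳ) = (1 − 0.24009217)·121/521 = 0.75990783·0.23224568 = 0.17648531.
SE(ȳ) = √(0.17648531) = 0.42010.

0.42010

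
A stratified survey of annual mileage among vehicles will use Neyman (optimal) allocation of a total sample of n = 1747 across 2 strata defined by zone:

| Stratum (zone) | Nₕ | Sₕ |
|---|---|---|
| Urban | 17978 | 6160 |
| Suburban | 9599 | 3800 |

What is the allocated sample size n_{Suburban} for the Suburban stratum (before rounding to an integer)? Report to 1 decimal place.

Neyman allocation: nₕ = n·NₕSₕ / Σⱼ NⱼSⱼ.
Σ NⱼSⱼ = 17978·6160 + 9599·3800 = 1.4722068 × 10^8.
n_{Suburban} = 1747·9599·3800 / (1.4722068 × 10^8) = 432.8.

432.8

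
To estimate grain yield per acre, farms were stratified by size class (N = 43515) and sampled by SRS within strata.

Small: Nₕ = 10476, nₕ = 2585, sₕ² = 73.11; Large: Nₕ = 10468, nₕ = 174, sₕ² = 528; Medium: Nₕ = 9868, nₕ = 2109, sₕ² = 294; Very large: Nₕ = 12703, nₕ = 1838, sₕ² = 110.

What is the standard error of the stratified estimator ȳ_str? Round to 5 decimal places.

0.42886

Var(ȳ_str) = Σₕ Wₕ²(1 − fₕ)sₕ²/nₕ with Wₕ = Nₕ/N, N = 43515.
Small: Wₕ = 0.24074457; term = 0.24074457²·(1 − 0.24675449)·73.11/2585 = 0.0012347124.
Large: Wₕ = 0.24056073; term = 0.24056073²·(1 − 0.01662209)·528/174 = 0.17268498.
Medium: Wₕ = 0.22677238; term = 0.22677238²·(1 − 0.21372112)·294/2109 = 0.0056367356.
Very large: Wₕ = 0.29192233; term = 0.29192233²·(1 − 0.14469023)·110/1838 = 0.0043621966.
Sum = 0.18391862.
SE = √(0.18391862) = 0.42886.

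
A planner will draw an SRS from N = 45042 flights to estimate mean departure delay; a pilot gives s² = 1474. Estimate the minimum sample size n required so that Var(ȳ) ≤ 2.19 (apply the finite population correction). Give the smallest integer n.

Without fpc, n₀ = s²/D = 1474/2.19 = 673.0594.
With fpc, (1 − n/N)·s²/n ≤ D requires n ≥ n₀/(1 + n₀/N) = 673.0594/(1 + 673.0594/45042) = 663.1500.
Rounding up, n = 664.

664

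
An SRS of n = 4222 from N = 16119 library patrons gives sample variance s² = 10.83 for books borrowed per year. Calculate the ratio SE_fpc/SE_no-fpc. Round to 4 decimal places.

f = n/N = 4222/16119 = 0.26192692.
SE_no-fpc = √(s²/n) = 0.050647162; SE_fpc = √((1−f)s²/n) = 0.043511574.
Ratio = √(1−f) = 0.85911180.

0.8591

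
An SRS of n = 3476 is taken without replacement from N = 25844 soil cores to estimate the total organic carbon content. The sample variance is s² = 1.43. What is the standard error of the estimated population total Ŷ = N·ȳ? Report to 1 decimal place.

487.7

Var(Ŷ) = N²·Var(ȳ) = N²·(1 − n/N)·s²/n.
f = 3476/25844 = 0.13449930; Var(ȳ) = 0.86550070·1.43/3476 = 3.5606041 × 10^-4.
Var(Ŷ) = 25844² · (3.5606041 × 10^-4) = 237817.14.
SE(Ŷ) = √(237817.14) = 487.7.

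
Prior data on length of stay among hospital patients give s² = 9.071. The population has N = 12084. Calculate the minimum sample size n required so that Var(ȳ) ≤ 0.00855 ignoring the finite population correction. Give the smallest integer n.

Without fpc, n₀ = s²/D = 9.071/0.00855 = 1060.9357.
Rounding up, n = 1061.

1061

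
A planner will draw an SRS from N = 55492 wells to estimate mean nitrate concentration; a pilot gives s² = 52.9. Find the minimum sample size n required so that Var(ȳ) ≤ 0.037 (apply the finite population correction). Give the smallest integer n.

1394

Without fpc, n₀ = s²/D = 52.9/0.037 = 1429.7297.
With fpc, (1 − n/N)·s²/n ≤ D requires n ≥ n₀/(1 + n₀/N) = 1429.7297/(1 + 1429.7297/55492) = 1393.8185.
Rounding up, n = 1394.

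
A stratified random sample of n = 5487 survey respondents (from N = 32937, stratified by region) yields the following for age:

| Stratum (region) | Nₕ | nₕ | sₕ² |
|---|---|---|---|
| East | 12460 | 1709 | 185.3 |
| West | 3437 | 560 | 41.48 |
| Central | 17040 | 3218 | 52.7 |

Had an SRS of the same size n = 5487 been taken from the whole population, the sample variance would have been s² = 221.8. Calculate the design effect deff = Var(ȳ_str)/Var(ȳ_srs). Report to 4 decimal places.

Var(ȳ_str) = Σ Wₕ²(1−fₕ)sₕ²/nₕ with Wₕ = Nₕ/32937:
  East: (12460/32937)²·(1−1709/12460)·185.3/1709 = 0.013388508
  West: (3437/32937)²·(1−560/3437)·41.48/560 = 6.7515274 × 10^-4
  Central: (17040/32937)²·(1−3218/17040)·52.7/3218 = 0.0035554696
  → Var(ȳ_str) = 0.01761913.
Var(ȳ_srs) = (1 − 5487/32937)·221.8/5487 = 0.033688749.
deff = 0.01761913 / 0.033688749 = 0.5230.

0.5230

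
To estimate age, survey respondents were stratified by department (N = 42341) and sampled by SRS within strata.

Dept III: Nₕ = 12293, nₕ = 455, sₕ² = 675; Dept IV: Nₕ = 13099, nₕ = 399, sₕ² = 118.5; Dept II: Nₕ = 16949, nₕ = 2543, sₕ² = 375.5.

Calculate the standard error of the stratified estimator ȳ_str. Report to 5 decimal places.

Var(ȳ_str) = Σₕ Wₕ²(1 − fₕ)sₕ²/nₕ with Wₕ = Nₕ/N, N = 42341.
Dept III: Wₕ = 0.29033325; term = 0.29033325²·(1 − 0.03701293)·675/455 = 0.12042215.
Dept IV: Wₕ = 0.30936917; term = 0.30936917²·(1 − 0.03046034)·118.5/399 = 0.027559104.
Dept II: Wₕ = 0.40029758; term = 0.40029758²·(1 − 0.15003835)·375.5/2543 = 0.020110777.
Sum = 0.16809203.
SE = √(0.16809203) = 0.40999.

0.40999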